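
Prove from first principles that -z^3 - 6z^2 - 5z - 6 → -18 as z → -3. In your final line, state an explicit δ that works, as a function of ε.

δ = min(1, ε/32)

Fix ε > 0. We want δ > 0 such that 0 < |z + 3| < δ implies |(-z^3 - 6z^2 - 5z - 6) + 18| < ε.
(-z^3 - 6z^2 - 5z - 6) + 18 = -z^3 - 6z^2 - 5z + 12 = (z + 3)(-z^2 - 3z + 4).
So |(-z^3 - 6z^2 - 5z - 6) + 18| = |z + 3|·|-z^2 - 3z + 4|.
Require δ ≤ 1. Then |z + 3| < 1 gives |z| < 4, and by the triangle inequality |-z^2 - 3z + 4| ≤ 4^2 + 3·4 + 4 = 32.
Hence |(-z^3 - 6z^2 - 5z - 6) + 18| ≤ 32|z + 3| < ε provided |z + 3| < ε/32.
Choosing δ = min(1, ε/32) ensures both conditions, hence |(-z^3 - 6z^2 - 5z - 6) + 18| < ε.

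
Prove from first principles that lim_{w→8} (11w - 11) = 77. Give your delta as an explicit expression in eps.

delta = eps/11

Fix eps > 0. We need delta > 0 so that 0 < |w − 8| < delta implies |(11w - 11) − 77| < eps.
|(11w - 11) − 77| = |11w - 88| = 11|w − 8|.
Thus it suffices that |w − 8| < eps/11.
Take delta = eps/11. If 0 < |w − 8| < delta then |(11w - 11) − 77| = 11|w − 8| < 11·(eps/11) = eps.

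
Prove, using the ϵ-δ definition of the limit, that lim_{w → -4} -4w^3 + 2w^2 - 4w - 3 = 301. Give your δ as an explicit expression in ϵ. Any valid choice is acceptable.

δ = min(1, ϵ/266)

Suppose ϵ > 0. We want δ > 0 such that 0 < |w + 4| < δ implies |(-4w^3 + 2w^2 - 4w - 3) − 301| < ϵ.
(-4w^3 + 2w^2 - 4w - 3) − 301 = -4w^3 + 2w^2 - 4w - 304 = (w + 4)(-4w^2 + 18w - 76).
So |(-4w^3 + 2w^2 - 4w - 3) − 301| = |w + 4|·|-4w^2 + 18w - 76|.
Require δ ≤ 1. Then |w + 4| < 1 gives |w| < 5, and by the triangle inequality |-4w^2 + 18w - 76| ≤ 4·5^2 + 18·5 + 76 = 266.
Hence |(-4w^3 + 2w^2 - 4w - 3) − 301| ≤ 266|w + 4| < ϵ provided |w + 4| < ϵ/266.
Take δ = min(1, ϵ/266). Then 0 < |w + 4| < δ gives both |w + 4| < 1 and |w + 4| < ϵ/266, so |(-4w^3 + 2w^2 - 4w - 3) − 301| < ϵ.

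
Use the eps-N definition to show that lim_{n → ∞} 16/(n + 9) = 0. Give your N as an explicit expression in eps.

Let eps > 0. For n ≥ 1, |16/(n + 9) − 0| = 16/(n + 9) ≤ 16/n.
We need 16/n < eps, i.e. n > 16/eps.
Take N = 16/eps. If n > N then |16/(n + 9)| ≤ 16/n < eps.

N = 16/eps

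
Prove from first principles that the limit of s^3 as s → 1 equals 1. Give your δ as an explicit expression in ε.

δ = min(1, ε/7)

Let ε > 0 be given. We seek δ > 0 with 0 < |s − 1| < δ ⇒ |s^3 − 1| < ε.
Factor: s^3 − 1 = (s − 1)(s^2 + s + 1), so |s^3 − 1| = |s − 1|·|s^2 + s + 1|.
Restrict δ ≤ 1. Then |s − 1| < 1 gives |s| < 2, so by the triangle inequality |s^2 + s + 1| ≤ 2^2 + 2 + 1 = 7.
Hence |s^3 − 1| ≤ 7|s − 1|, which is < ε once |s − 1| < ε/7.
Take δ = min(1, ε/7). If 0 < |s − 1| < δ then both bounds hold and |s^3 − 1| ≤ 7|s − 1| < 7·(ε/7) = ε.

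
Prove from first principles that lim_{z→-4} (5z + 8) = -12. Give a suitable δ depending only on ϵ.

Fix ϵ > 0. We need δ > 0 so that 0 < |z + 4| < δ implies |(5z + 8) + 12| < ϵ.
Since (5z + 8) + 12 = 5(z + 4), we have |(5z + 8) + 12| = 5|z + 4|.
So 5|z + 4| < ϵ exactly when |z + 4| < ϵ/5.
Take δ = ϵ/5. If 0 < |z + 4| < δ then |(5z + 8) + 12| = 5|z + 4| < 5·(ϵ/5) = ϵ.

δ = ϵ/5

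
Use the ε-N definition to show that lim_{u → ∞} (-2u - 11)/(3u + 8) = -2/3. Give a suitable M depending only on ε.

Let ε > 0. We seek M > 0 such that u > M implies |(-2u - 11)/(3u + 8) + 2/3| < ε.
(-2u - 11)/(3u + 8) + 2/3 = (3(-2u - 11) − (-2)(3u + 8)) / (3(3u + 8)) = -17/(3(3u + 8)).
For u > 0 we have 3u + 8 > 3u, so |(-2u - 11)/(3u + 8) + 2/3| = 17/(3(3u + 8)) < 17/(3·3u) = (17/9)/u.
Thus |(-2u - 11)/(3u + 8) + 2/3| < ε whenever u > (17/9)/ε.
Take M = (17/9)/ε. If u > M then |(-2u - 11)/(3u + 8) + 2/3| < (17/9)/u < ε.

M = (17/9)/ε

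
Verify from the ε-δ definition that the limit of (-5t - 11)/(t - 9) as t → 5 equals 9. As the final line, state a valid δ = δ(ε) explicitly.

δ = min(2, (1/7)ε)

Let ε > 0 be given. We want δ > 0 with 0 < |t − 5| < δ ⇒ |(-5t - 11)/(t - 9) − 9| < ε.
Combining over a common denominator, (-5t - 11)/(t - 9) − 9 = [(-5t - 11)·(-4) − (-36)·(t - 9)] / [(-4)·(t - 9)] = 56(t − 5) / ((-4)(t - 9)).
So |(-5t - 11)/(t - 9) − 9| = 56|t − 5| / (4·|t − 9|).
Restrict δ ≤ 2. Then |t − 5| < 2 gives |t − 9| = |(t − 5) + (-4)| ≥ 4 − 2 = 2.
Hence |(-5t - 11)/(t - 9) − 9| < 56|t − 5|/(4·2) = 7|t − 5|, which is < ε once |t − 5| < (1/7)ε.
Take δ = min(2, (1/7)ε). Then 0 < |t − 5| < δ forces both bounds, so |(-5t - 11)/(t - 9) − 9| < ε.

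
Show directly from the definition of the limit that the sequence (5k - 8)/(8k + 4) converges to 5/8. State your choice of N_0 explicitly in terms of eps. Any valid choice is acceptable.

Let eps > 0 be given. For k ≥ 1, |(5k - 8)/(8k + 4) − (5/8)| = |-84|/(8(8k + 4)) = 84/(8(8k + 4)).
Since 8k + 4 ≥ 8k for k ≥ 1, this is ≤ 84/(8·8k) = (21/16)/k.
So |(5k - 8)/(8k + 4) − (5/8)| < eps whenever k > (21/16)/eps.
Take N_0 = (21/16)/eps. If k > N_0 then |(5k - 8)/(8k + 4) − (5/8)| ≤ (21/16)/k < eps.

N_0 = (21/16)/eps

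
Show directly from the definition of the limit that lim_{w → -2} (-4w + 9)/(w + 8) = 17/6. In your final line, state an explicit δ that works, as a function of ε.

Let ε > 0 be given. We want δ > 0 with 0 < |w + 2| < δ ⇒ |(-4w + 9)/(w + 8) − (17/6)| < ε.
Combining over a common denominator, (-4w + 9)/(w + 8) − (17/6) = [(-4w + 9)·6 − 17·(w + 8)] / [6·(w + 8)] = -41(w + 2) / (6(w + 8)).
So |(-4w + 9)/(w + 8) − (17/6)| = 41|w + 2| / (6·|w + 8|).
Require δ ≤ 3, so |w + 8| ≥ |6| − |w + 2| > 6 − 3 = 3.
Hence |(-4w + 9)/(w + 8) − (17/6)| < 41|w + 2|/(6·3) = (41/18)|w + 2|, which is < ε once |w + 2| < (18/41)ε.
Take δ = min(3, (18/41)ε). Then 0 < |w + 2| < δ forces both bounds, so |(-4w + 9)/(w + 8) − (17/6)| < ε.

δ = min(3, (18/41)ε)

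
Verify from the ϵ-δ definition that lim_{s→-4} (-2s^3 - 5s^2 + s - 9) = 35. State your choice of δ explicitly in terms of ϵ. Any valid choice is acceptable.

δ = min(2, ϵ/101)

Suppose ϵ > 0. We want δ > 0 such that 0 < |s + 4| < δ implies |(-2s^3 - 5s^2 + s - 9) − 35| < ϵ.
(-2s^3 - 5s^2 + s - 9) − 35 = -2s^3 - 5s^2 + s - 44 = (s + 4)(-2s^2 + 3s - 11).
So |(-2s^3 - 5s^2 + s - 9) − 35| = |s + 4|·|-2s^2 + 3s - 11|.
Assume first that |s + 4| < 2, so |s| < 6. Then |-2s^2 + 3s - 11| ≤ 2·6^2 + 3·6 + 11 = 101.
Hence |(-2s^3 - 5s^2 + s - 9) − 35| ≤ 101|s + 4| < ϵ provided |s + 4| < ϵ/101.
Choosing δ = min(2, ϵ/101) ensures both conditions, hence |(-2s^3 - 5s^2 + s - 9) − 35| < ϵ.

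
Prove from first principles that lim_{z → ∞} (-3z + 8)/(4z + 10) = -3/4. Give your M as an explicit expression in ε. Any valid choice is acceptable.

M = (31/8)/ε

Let ε > 0. We seek M > 0 such that z > M implies |(-3z + 8)/(4z + 10) + 3/4| < ε.
(-3z + 8)/(4z + 10) + 3/4 = (4(-3z + 8) − (-3)(4z + 10)) / (4(4z + 10)) = 62/(4(4z + 10)).
For z > 0 we have 4z + 10 > 4z, so |(-3z + 8)/(4z + 10) + 3/4| = 62/(4(4z + 10)) < 62/(4·4z) = (31/8)/z.
Thus |(-3z + 8)/(4z + 10) + 3/4| < ε whenever z > (31/8)/ε.
Take M = (31/8)/ε. If z > M then |(-3z + 8)/(4z + 10) + 3/4| < (31/8)/z < ε.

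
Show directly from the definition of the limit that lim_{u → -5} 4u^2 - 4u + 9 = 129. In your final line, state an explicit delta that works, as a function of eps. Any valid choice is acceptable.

delta = min(1, eps/48)

Let eps > 0 be given. We want delta > 0 such that 0 < |u + 5| < delta implies |(4u^2 - 4u + 9) − 129| < eps.
(4u^2 - 4u + 9) − 129 = 4u^2 - 4u - 120 = (u + 5)(4u - 24).
So |(4u^2 - 4u + 9) − 129| = |u + 5|·|4u - 24|.
Assume first that |u + 5| < 1, so |u| < 6. Then |4u - 24| ≤ 4·6 + 24 = 48.
Hence |(4u^2 - 4u + 9) − 129| ≤ 48|u + 5| < eps provided |u + 5| < eps/48.
Choosing delta = min(1, eps/48) ensures both conditions, hence |(4u^2 - 4u + 9) − 129| < eps.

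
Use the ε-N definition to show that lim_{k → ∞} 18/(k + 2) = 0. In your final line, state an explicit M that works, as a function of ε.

Suppose ε > 0. For k ≥ 1, |18/(k + 2) − 0| = 18/(k + 2) ≤ 18/k.
We need 18/k < ε, i.e. k > 18/ε.
Take M = 18/ε. If k > M then |18/(k + 2)| ≤ 18/k < ε.

M = 18/ε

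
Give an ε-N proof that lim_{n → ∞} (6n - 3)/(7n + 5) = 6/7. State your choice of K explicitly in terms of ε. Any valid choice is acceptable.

K = (51/49)/ε

Fix ε > 0. For n ≥ 1, |(6n - 3)/(7n + 5) − (6/7)| = |-51|/(7(7n + 5)) = 51/(7(7n + 5)).
Since 7n + 5 ≥ 7n for n ≥ 1, this is ≤ 51/(7·7n) = (51/49)/n.
So |(6n - 3)/(7n + 5) − (6/7)| < ε whenever n > (51/49)/ε.
Take K = (51/49)/ε. If n > K then |(6n - 3)/(7n + 5) − (6/7)| ≤ (51/49)/n < ε.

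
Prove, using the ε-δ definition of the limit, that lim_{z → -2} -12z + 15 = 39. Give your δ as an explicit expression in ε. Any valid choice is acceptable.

δ = ε/12

Fix ε > 0. We need δ > 0 so that 0 < |z + 2| < δ implies |(-12z + 15) − 39| < ε.
|(-12z + 15) − 39| = |-12z - 24| = 12|z + 2|.
Thus it suffices that |z + 2| < ε/12.
Choosing δ = ε/12 gives |(-12z + 15) − 39| = 12|z + 2| < ε whenever |z + 2| < δ.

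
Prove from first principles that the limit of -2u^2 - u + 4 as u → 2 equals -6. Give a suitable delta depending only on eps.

Let eps > 0 be given. We want delta > 0 such that 0 < |u − 2| < delta implies |(-2u^2 - u + 4) + 6| < eps.
(-2u^2 - u + 4) + 6 = -2u^2 - u + 10 = (u − 2)(-2u - 5).
So |(-2u^2 - u + 4) + 6| = |u − 2|·|-2u - 5|.
Require delta ≤ 1. Then |u − 2| < 1 gives |u| < 3, and by the triangle inequality |-2u - 5| ≤ 2·3 + 5 = 11.
Hence |(-2u^2 - u + 4) + 6| ≤ 11|u − 2| < eps provided |u − 2| < eps/11.
Take delta = min(1, eps/11). Then 0 < |u − 2| < delta gives both |u − 2| < 1 and |u − 2| < eps/11, so |(-2u^2 - u + 4) + 6| < eps.

delta = min(1, eps/11)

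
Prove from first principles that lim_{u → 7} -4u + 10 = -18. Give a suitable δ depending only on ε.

δ = ε/4

Fix ε > 0. We need δ > 0 so that 0 < |u − 7| < δ implies |(-4u + 10) + 18| < ε.
Since (-4u + 10) + 18 = -4(u − 7), we have |(-4u + 10) + 18| = 4|u − 7|.
Thus it suffices that |u − 7| < ε/4.
Take δ = ε/4. If 0 < |u − 7| < δ then |(-4u + 10) + 18| = 4|u − 7| < 4·(ε/4) = ε.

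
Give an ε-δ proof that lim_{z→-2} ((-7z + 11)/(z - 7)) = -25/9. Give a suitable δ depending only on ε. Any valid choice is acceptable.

δ = min(9/2, (81/76)ε)

Suppose ε > 0. We want δ > 0 with 0 < |z + 2| < δ ⇒ |(-7z + 11)/(z - 7) + 25/9| < ε.
Combining over a common denominator, (-7z + 11)/(z - 7) + 25/9 = [(-7z + 11)·(-9) − 25·(z - 7)] / [(-9)·(z - 7)] = 38(z + 2) / ((-9)(z - 7)).
So |(-7z + 11)/(z - 7) + 25/9| = 38|z + 2| / (9·|z − 7|).
Restrict δ ≤ 9/2. Then |z + 2| < 9/2 gives |z − 7| = |(z + 2) + (-9)| ≥ 9 − 9/2 = 9/2.
Hence |(-7z + 11)/(z - 7) + 25/9| < 38|z + 2|/(9·(9/2)) = (76/81)|z + 2|, which is < ε once |z + 2| < (81/76)ε.
Take δ = min(9/2, (81/76)ε). Then 0 < |z + 2| < δ forces both bounds, so |(-7z + 11)/(z - 7) + 25/9| < ε.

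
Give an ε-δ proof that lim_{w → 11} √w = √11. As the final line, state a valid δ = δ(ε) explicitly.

Let ε > 0. We want δ > 0 such that 0 < |w − 11| < δ implies |√w − √11| < ε.
Multiplying by the conjugate, |√w − √11| = |w − 11|/(√w + √11).
Restrict δ ≤ 11 so that |w − 11| < 11 forces w > 0, and then √w + √11 > √11.
Hence |√w − √11| < |w − 11|/√11, which is < ε once |w − 11| < √11·ε.
Take δ = min(11, √11·ε). If 0 < |w − 11| < δ then w > 0 and |√w − √11| < |w − 11|/√11 < ε.

δ = min(11, √11·ε)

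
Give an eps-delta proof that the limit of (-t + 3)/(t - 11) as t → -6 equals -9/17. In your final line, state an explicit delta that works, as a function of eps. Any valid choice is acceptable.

Suppose eps > 0. We want delta > 0 with 0 < |t + 6| < delta ⇒ |(-t + 3)/(t - 11) + 9/17| < eps.
Combining over a common denominator, (-t + 3)/(t - 11) + 9/17 = [(-t + 3)·(-17) − 9·(t - 11)] / [(-17)·(t - 11)] = 8(t + 6) / ((-17)(t - 11)).
So |(-t + 3)/(t - 11) + 9/17| = 8|t + 6| / (17·|t − 11|).
Require delta ≤ 17/2, so |t − 11| ≥ |-17| − |t + 6| > 17 − 17/2 = 17/2.
Hence |(-t + 3)/(t - 11) + 9/17| < 8|t + 6|/(17·(17/2)) = (16/289)|t + 6|, which is < eps once |t + 6| < (289/16)eps.
Take delta = min(17/2, (289/16)eps). Then 0 < |t + 6| < delta forces both bounds, so |(-t + 3)/(t - 11) + 9/17| < eps.

delta = min(17/2, (289/16)eps)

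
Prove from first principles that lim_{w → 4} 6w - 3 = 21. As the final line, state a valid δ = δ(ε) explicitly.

δ = ε/6

Suppose ε > 0. We need δ > 0 so that 0 < |w − 4| < δ implies |(6w - 3) − 21| < ε.
|(6w - 3) − 21| = |6w - 24| = 6|w − 4|.
Thus it suffices that |w − 4| < ε/6.
Take δ = ε/6. If 0 < |w − 4| < δ then |(6w - 3) − 21| = 6|w − 4| < 6·(ε/6) = ε.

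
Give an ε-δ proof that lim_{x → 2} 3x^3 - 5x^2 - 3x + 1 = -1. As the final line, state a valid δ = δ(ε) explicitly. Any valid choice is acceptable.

Suppose ε > 0. We want δ > 0 such that 0 < |x − 2| < δ implies |(3x^3 - 5x^2 - 3x + 1) + 1| < ε.
(3x^3 - 5x^2 - 3x + 1) + 1 = 3x^3 - 5x^2 - 3x + 2 = (x − 2)(3x^2 + x - 1).
So |(3x^3 - 5x^2 - 3x + 1) + 1| = |x − 2|·|3x^2 + x - 1|.
Require δ ≤ 2. Then |x − 2| < 2 gives |x| < 4, and by the triangle inequality |3x^2 + x - 1| ≤ 3·4^2 + 4 + 1 = 53.
Hence |(3x^3 - 5x^2 - 3x + 1) + 1| ≤ 53|x − 2| < ε provided |x − 2| < ε/53.
Choosing δ = min(2, ε/53) ensures both conditions, hence |(3x^3 - 5x^2 - 3x + 1) + 1| < ε.

δ = min(2, ε/53)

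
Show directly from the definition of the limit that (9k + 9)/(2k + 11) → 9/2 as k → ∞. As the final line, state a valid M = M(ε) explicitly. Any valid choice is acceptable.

M = (81/4)/ε

Let ε > 0 be given. For k ≥ 1, |(9k + 9)/(2k + 11) − (9/2)| = |-81|/(2(2k + 11)) = 81/(2(2k + 11)).
Since 2k + 11 ≥ 2k for k ≥ 1, this is ≤ 81/(2·2k) = (81/4)/k.
So |(9k + 9)/(2k + 11) − (9/2)| < ε whenever k > (81/4)/ε.
Take M = (81/4)/ε. If k > M then |(9k + 9)/(2k + 11) − (9/2)| ≤ (81/4)/k < ε.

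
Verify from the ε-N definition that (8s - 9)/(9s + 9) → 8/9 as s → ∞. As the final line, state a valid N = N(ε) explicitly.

Fix ε > 0. We seek N > 0 such that s > N implies |(8s - 9)/(9s + 9) − (8/9)| < ε.
(8s - 9)/(9s + 9) − (8/9) = (9(8s - 9) − 8(9s + 9)) / (9(9s + 9)) = -153/(9(9s + 9)).
For s > 0 we have 9s + 9 > 9s, so |(8s - 9)/(9s + 9) − (8/9)| = 153/(9(9s + 9)) < 153/(9·9s) = (17/9)/s.
Thus |(8s - 9)/(9s + 9) − (8/9)| < ε whenever s > (17/9)/ε.
Take N = (17/9)/ε. If s > N then |(8s - 9)/(9s + 9) − (8/9)| < (17/9)/s < ε.

N = (17/9)/ε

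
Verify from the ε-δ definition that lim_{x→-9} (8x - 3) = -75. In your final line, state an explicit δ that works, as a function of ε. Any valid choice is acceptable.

δ = ε/8

Suppose ε > 0. We need δ > 0 so that 0 < |x + 9| < δ implies |(8x - 3) + 75| < ε.
|(8x - 3) + 75| = |8x + 72| = 8|x + 9|.
Thus it suffices that |x + 9| < ε/8.
Take δ = ε/8. If 0 < |x + 9| < δ then |(8x - 3) + 75| = 8|x + 9| < 8·(ε/8) = ε.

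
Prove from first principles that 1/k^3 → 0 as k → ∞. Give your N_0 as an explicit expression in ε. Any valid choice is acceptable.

Fix ε > 0. For k ≥ 1, |1/k^3 − 0| = 1/k^3.
1/k^3 < ε ⇔ k^3 > 1/ε ⇔ k > (1/ε)^{1/3}.
Take N_0 = (1/ε)^{1/3}. Then k > N_0 implies 1/k^3 < ε.

N_0 = (1/ε)^{1/3}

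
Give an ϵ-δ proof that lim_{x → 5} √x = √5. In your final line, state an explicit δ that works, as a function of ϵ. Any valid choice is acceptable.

Fix ϵ > 0. We want δ > 0 such that 0 < |x − 5| < δ implies |√x − √5| < ϵ.
Multiplying by the conjugate, |√x − √5| = |x − 5|/(√x + √5).
Restrict δ ≤ 5 so that |x − 5| < 5 forces x > 0, and then √x + √5 > √5.
Hence |√x − √5| < |x − 5|/√5, which is < ϵ once |x − 5| < √5·ϵ.
Take δ = min(5, √5·ϵ). If 0 < |x − 5| < δ then x > 0 and |√x − √5| < |x − 5|/√5 < ϵ.

δ = min(5, √5·ϵ)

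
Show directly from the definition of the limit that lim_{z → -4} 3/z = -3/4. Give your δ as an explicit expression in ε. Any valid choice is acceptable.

δ = min(2, (8/3)ε)

Fix ε > 0. We seek δ > 0 such that 0 < |z + 4| < δ implies |3/z + 3/4| < ε.
|3/z + 3/4| = 3·|-4 − z|/(4·|z|) = 3|z + 4|/(4|z|).
Require δ ≤ 2 so that |z| > 4 − 2 = 2, hence 4|z| > 8.
Then |3/z + 3/4| < 3|z + 4|/8, which is < ε when |z + 4| < (8/3)ε.
Take δ = min(2, (8/3)ε). Then 0 < |z + 4| < δ gives both |z + 4| < 2 and |z + 4| < (8/3)ε, so |3/z + 3/4| < ε.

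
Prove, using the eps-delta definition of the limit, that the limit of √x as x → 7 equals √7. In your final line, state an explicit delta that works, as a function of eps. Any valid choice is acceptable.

Let eps > 0 be given. We want delta > 0 such that 0 < |x − 7| < delta implies |√x − √7| < eps.
Rationalise: √x − √7 = (x − 7)/(√x + √7), so |√x − √7| = |x − 7|/(√x + √7).
Restrict delta ≤ 7 so that |x − 7| < 7 forces x > 0, and then √x + √7 > √7.
Hence |√x − √7| < |x − 7|/√7, which is < eps once |x − 7| < √7·eps.
Take delta = min(7, √7·eps). If 0 < |x − 7| < delta then x > 0 and |√x − √7| < |x − 7|/√7 < eps.

delta = min(7, √7·eps)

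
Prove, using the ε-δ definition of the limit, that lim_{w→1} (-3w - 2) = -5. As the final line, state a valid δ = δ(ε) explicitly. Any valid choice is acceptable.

Suppose ε > 0. We need δ > 0 so that 0 < |w − 1| < δ implies |(-3w - 2) + 5| < ε.
Since (-3w - 2) + 5 = -3(w − 1), we have |(-3w - 2) + 5| = 3|w − 1|.
Thus it suffices that |w − 1| < ε/3.
Choosing δ = ε/3 gives |(-3w - 2) + 5| = 3|w − 1| < ε whenever |w − 1| < δ.

δ = ε/3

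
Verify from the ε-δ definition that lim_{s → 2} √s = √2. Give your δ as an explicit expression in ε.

Let ε > 0. We want δ > 0 such that 0 < |s − 2| < δ implies |√s − √2| < ε.
Rationalise: √s − √2 = (s − 2)/(√s + √2), so |√s − √2| = |s − 2|/(√s + √2).
Restrict δ ≤ 2 so that |s − 2| < 2 forces s > 0, and then √s + √2 > √2.
Hence |√s − √2| < |s − 2|/√2, which is < ε once |s − 2| < √2·ε.
Take δ = min(2, √2·ε). If 0 < |s − 2| < δ then s > 0 and |√s − √2| < |s − 2|/√2 < ε.

δ = min(2, √2·ε)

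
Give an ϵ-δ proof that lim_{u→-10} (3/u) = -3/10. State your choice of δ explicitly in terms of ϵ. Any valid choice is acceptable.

Fix ϵ > 0. We seek δ > 0 such that 0 < |u + 10| < δ implies |3/u + 3/10| < ϵ.
|3/u + 3/10| = 3·|-10 − u|/(10·|u|) = 3|u + 10|/(10|u|).
Require δ ≤ 5 so that |u| > 10 − 5 = 5, hence 10|u| > 50.
Then |3/u + 3/10| < 3|u + 10|/50, which is < ϵ when |u + 10| < (50/3)ϵ.
Take δ = min(5, (50/3)ϵ). Then 0 < |u + 10| < δ gives both |u + 10| < 5 and |u + 10| < (50/3)ϵ, so |3/u + 3/10| < ϵ.

δ = min(5, (50/3)ϵ)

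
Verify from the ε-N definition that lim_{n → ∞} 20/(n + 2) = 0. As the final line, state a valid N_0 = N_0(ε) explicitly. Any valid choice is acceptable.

N_0 = 20/ε

Suppose ε > 0. For n ≥ 1, |20/(n + 2) − 0| = 20/(n + 2) ≤ 20/n.
We need 20/n < ε, i.e. n > 20/ε.
Take N_0 = 20/ε. If n > N_0 then |20/(n + 2)| ≤ 20/n < ε.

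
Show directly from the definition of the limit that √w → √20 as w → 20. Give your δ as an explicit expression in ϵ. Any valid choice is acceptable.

δ = min(20, √20·ϵ)

Suppose ϵ > 0. We want δ > 0 such that 0 < |w − 20| < δ implies |√w − √20| < ϵ.
Rationalise: √w − √20 = (w − 20)/(√w + √20), so |√w − √20| = |w − 20|/(√w + √20).
Restrict δ ≤ 20 so that |w − 20| < 20 forces w > 0, and then √w + √20 > √20.
Hence |√w − √20| < |w − 20|/√20, which is < ϵ once |w − 20| < √20·ϵ.
Take δ = min(20, √20·ϵ). If 0 < |w − 20| < δ then w > 0 and |√w − √20| < |w − 20|/√20 < ϵ.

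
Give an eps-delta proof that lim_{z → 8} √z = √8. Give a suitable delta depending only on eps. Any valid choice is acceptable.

Fix eps > 0. We want delta > 0 such that 0 < |z − 8| < delta implies |√z − √8| < eps.
Multiplying by the conjugate, |√z − √8| = |z − 8|/(√z + √8).
Restrict delta ≤ 8 so that |z − 8| < 8 forces z > 0, and then √z + √8 > √8.
Hence |√z − √8| < |z − 8|/√8, which is < eps once |z − 8| < √8·eps.
Take delta = min(8, √8·eps). If 0 < |z − 8| < delta then z > 0 and |√z − √8| < |z − 8|/√8 < eps.

delta = min(8, √8·eps)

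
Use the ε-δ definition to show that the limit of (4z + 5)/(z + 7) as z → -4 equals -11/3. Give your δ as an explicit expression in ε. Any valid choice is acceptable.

δ = min(3/2, (9/46)ε)

Fix ε > 0. We want δ > 0 with 0 < |z + 4| < δ ⇒ |(4z + 5)/(z + 7) + 11/3| < ε.
Combining over a common denominator, (4z + 5)/(z + 7) + 11/3 = [(4z + 5)·3 − (-11)·(z + 7)] / [3·(z + 7)] = 23(z + 4) / (3(z + 7)).
So |(4z + 5)/(z + 7) + 11/3| = 23|z + 4| / (3·|z + 7|).
Require δ ≤ 3/2, so |z + 7| ≥ |3| − |z + 4| > 3 − 3/2 = 3/2.
Hence |(4z + 5)/(z + 7) + 11/3| < 23|z + 4|/(3·(3/2)) = (46/9)|z + 4|, which is < ε once |z + 4| < (9/46)ε.
Take δ = min(3/2, (9/46)ε). Then 0 < |z + 4| < δ forces both bounds, so |(4z + 5)/(z + 7) + 11/3| < ε.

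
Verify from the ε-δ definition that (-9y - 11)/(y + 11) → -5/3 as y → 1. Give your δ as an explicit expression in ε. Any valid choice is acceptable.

δ = min(6, (9/11)ε)

Fix ε > 0. We want δ > 0 with 0 < |y − 1| < δ ⇒ |(-9y - 11)/(y + 11) + 5/3| < ε.
Combining over a common denominator, (-9y - 11)/(y + 11) + 5/3 = [(-9y - 11)·12 − (-20)·(y + 11)] / [12·(y + 11)] = -88(y − 1) / (12(y + 11)).
So |(-9y - 11)/(y + 11) + 5/3| = 88|y − 1| / (12·|y + 11|).
Require δ ≤ 6, so |y + 11| ≥ |12| − |y − 1| > 12 − 6 = 6.
Hence |(-9y - 11)/(y + 11) + 5/3| < 88|y − 1|/(12·6) = (11/9)|y − 1|, which is < ε once |y − 1| < (9/11)ε.
Take δ = min(6, (9/11)ε). Then 0 < |y − 1| < δ forces both bounds, so |(-9y - 11)/(y + 11) + 5/3| < ε.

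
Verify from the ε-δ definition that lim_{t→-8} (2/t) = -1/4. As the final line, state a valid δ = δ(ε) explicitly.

δ = min(4, 16ε)

Let ε > 0. We seek δ > 0 such that 0 < |t + 8| < δ implies |2/t + 1/4| < ε.
|2/t + 1/4| = 2·|-8 − t|/(8·|t|) = 2|t + 8|/(8|t|).
Require δ ≤ 4 so that |t| > 8 − 4 = 4, hence 8|t| > 32.
Then |2/t + 1/4| < 2|t + 8|/32, which is < ε when |t + 8| < 16ε.
Take δ = min(4, 16ε). Then 0 < |t + 8| < δ gives both |t + 8| < 4 and |t + 8| < 16ε, so |2/t + 1/4| < ε.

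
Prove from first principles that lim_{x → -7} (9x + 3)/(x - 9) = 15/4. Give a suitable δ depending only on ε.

Fix ε > 0. We want δ > 0 with 0 < |x + 7| < δ ⇒ |(9x + 3)/(x - 9) − (15/4)| < ε.
Combining over a common denominator, (9x + 3)/(x - 9) − (15/4) = [(9x + 3)·(-16) − (-60)·(x - 9)] / [(-16)·(x - 9)] = -84(x + 7) / ((-16)(x - 9)).
So |(9x + 3)/(x - 9) − (15/4)| = 84|x + 7| / (16·|x − 9|).
Restrict δ ≤ 8. Then |x + 7| < 8 gives |x − 9| = |(x + 7) + (-16)| ≥ 16 − 8 = 8.
Hence |(9x + 3)/(x - 9) − (15/4)| < 84|x + 7|/(16·8) = (21/32)|x + 7|, which is < ε once |x + 7| < (32/21)ε.
Take δ = min(8, (32/21)ε). Then 0 < |x + 7| < δ forces both bounds, so |(9x + 3)/(x - 9) − (15/4)| < ε.

δ = min(8, (32/21)ε)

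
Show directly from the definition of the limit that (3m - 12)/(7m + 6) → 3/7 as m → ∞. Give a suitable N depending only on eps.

N = (102/49)/eps

Suppose eps > 0. For m ≥ 1, |(3m - 12)/(7m + 6) − (3/7)| = |-102|/(7(7m + 6)) = 102/(7(7m + 6)).
Since 7m + 6 ≥ 7m for m ≥ 1, this is ≤ 102/(7·7m) = (102/49)/m.
So |(3m - 12)/(7m + 6) − (3/7)| < eps whenever m > (102/49)/eps.
Take N = (102/49)/eps. If m > N then |(3m - 12)/(7m + 6) − (3/7)| ≤ (102/49)/m < eps.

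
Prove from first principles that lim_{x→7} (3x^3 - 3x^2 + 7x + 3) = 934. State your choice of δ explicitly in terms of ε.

δ = min(1, ε/469)

Let ε > 0 be given. We want δ > 0 such that 0 < |x − 7| < δ implies |(3x^3 - 3x^2 + 7x + 3) − 934| < ε.
(3x^3 - 3x^2 + 7x + 3) − 934 = 3x^3 - 3x^2 + 7x - 931 = (x − 7)(3x^2 + 18x + 133).
So |(3x^3 - 3x^2 + 7x + 3) − 934| = |x − 7|·|3x^2 + 18x + 133|.
Assume first that |x − 7| < 1, so |x| < 8. Then |3x^2 + 18x + 133| ≤ 3·8^2 + 18·8 + 133 = 469.
Hence |(3x^3 - 3x^2 + 7x + 3) − 934| ≤ 469|x − 7| < ε provided |x − 7| < ε/469.
Choosing δ = min(1, ε/469) ensures both conditions, hence |(3x^3 - 3x^2 + 7x + 3) − 934| < ε.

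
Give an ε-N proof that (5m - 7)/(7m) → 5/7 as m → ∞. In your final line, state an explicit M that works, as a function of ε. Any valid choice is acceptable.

M = 1/ε

Fix ε > 0. For m ≥ 1, |(5m - 7)/(7m) − (5/7)| = |-49|/(7(7m)) = 49/(7(7m)).
Since 7m ≥ 7m for m ≥ 1, this is ≤ 49/(7·7m) = 1/m.
So |(5m - 7)/(7m) − (5/7)| < ε whenever m > 1/ε.
Take M = 1/ε. If m > M then |(5m - 7)/(7m) − (5/7)| ≤ 1/m < ε.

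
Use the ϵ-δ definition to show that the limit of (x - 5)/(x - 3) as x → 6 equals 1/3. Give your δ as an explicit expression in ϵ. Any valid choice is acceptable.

δ = min(3/2, (9/4)ϵ)

Let ϵ > 0. We want δ > 0 with 0 < |x − 6| < δ ⇒ |(x - 5)/(x - 3) − (1/3)| < ϵ.
Combining over a common denominator, (x - 5)/(x - 3) − (1/3) = [(x - 5)·3 − 1·(x - 3)] / [3·(x - 3)] = 2(x − 6) / (3(x - 3)).
So |(x - 5)/(x - 3) − (1/3)| = 2|x − 6| / (3·|x − 3|).
Require δ ≤ 3/2, so |x − 3| ≥ |3| − |x − 6| > 3 − 3/2 = 3/2.
Hence |(x - 5)/(x - 3) − (1/3)| < 2|x − 6|/(3·(3/2)) = (4/9)|x − 6|, which is < ϵ once |x − 6| < (9/4)ϵ.
Take δ = min(3/2, (9/4)ϵ). Then 0 < |x − 6| < δ forces both bounds, so |(x - 5)/(x - 3) − (1/3)| < ϵ.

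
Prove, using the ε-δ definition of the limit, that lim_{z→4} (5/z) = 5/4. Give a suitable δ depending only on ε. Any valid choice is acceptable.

δ = min(2, (8/5)ε)

Let ε > 0. We seek δ > 0 such that 0 < |z − 4| < δ implies |5/z − (5/4)| < ε.
|5/z − (5/4)| = 5·|4 − z|/(4·|z|) = 5|z − 4|/(4|z|).
Require δ ≤ 2 so that |z| > 4 − 2 = 2, hence 4|z| > 8.
Then |5/z − (5/4)| < 5|z − 4|/8, which is < ε when |z − 4| < (8/5)ε.
Take δ = min(2, (8/5)ε). Then 0 < |z − 4| < δ gives both |z − 4| < 2 and |z − 4| < (8/5)ε, so |5/z − (5/4)| < ε.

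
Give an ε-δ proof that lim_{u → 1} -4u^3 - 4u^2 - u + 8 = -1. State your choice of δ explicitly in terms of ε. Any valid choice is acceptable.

δ = min(2, ε/69)

Let ε > 0 be given. We want δ > 0 such that 0 < |u − 1| < δ implies |(-4u^3 - 4u^2 - u + 8) + 1| < ε.
(-4u^3 - 4u^2 - u + 8) + 1 = -4u^3 - 4u^2 - u + 9 = (u − 1)(-4u^2 - 8u - 9).
So |(-4u^3 - 4u^2 - u + 8) + 1| = |u − 1|·|-4u^2 - 8u - 9|.
Assume first that |u − 1| < 2, so |u| < 3. Then |-4u^2 - 8u - 9| ≤ 4·3^2 + 8·3 + 9 = 69.
Hence |(-4u^3 - 4u^2 - u + 8) + 1| ≤ 69|u − 1| < ε provided |u − 1| < ε/69.
Take δ = min(2, ε/69). Then 0 < |u − 1| < δ gives both |u − 1| < 2 and |u − 1| < ε/69, so |(-4u^3 - 4u^2 - u + 8) + 1| < ε.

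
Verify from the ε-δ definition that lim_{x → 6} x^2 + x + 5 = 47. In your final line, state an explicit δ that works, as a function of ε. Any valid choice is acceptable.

Fix ε > 0. We want δ > 0 such that 0 < |x − 6| < δ implies |(x^2 + x + 5) − 47| < ε.
(x^2 + x + 5) − 47 = x^2 + x - 42 = (x − 6)(x + 7).
So |(x^2 + x + 5) − 47| = |x − 6|·|x + 7|.
Assume first that |x − 6| < 1, so |x| < 7. Then |x + 7| ≤ 7 + 7 = 14.
Hence |(x^2 + x + 5) − 47| ≤ 14|x − 6| < ε provided |x − 6| < ε/14.
Take δ = min(1, ε/14). Then 0 < |x − 6| < δ gives both |x − 6| < 1 and |x − 6| < ε/14, so |(x^2 + x + 5) − 47| < ε.

δ = min(1, ε/14)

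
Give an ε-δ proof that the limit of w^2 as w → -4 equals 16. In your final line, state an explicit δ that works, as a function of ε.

Fix ε > 0. We seek δ > 0 with 0 < |w + 4| < δ ⇒ |w^2 − 16| < ε.
Factor: w^2 − 16 = (w + 4)(w - 4), so |w^2 − 16| = |w + 4|·|w - 4|.
Restrict δ ≤ 1. Then |w + 4| < 1 gives |w| < 5, so by the triangle inequality |w - 4| ≤ 5 + 4 = 9.
Hence |w^2 − 16| ≤ 9|w + 4|, which is < ε once |w + 4| < ε/9.
Take δ = min(1, ε/9). If 0 < |w + 4| < δ then both bounds hold and |w^2 − 16| ≤ 9|w + 4| < 9·(ε/9) = ε.

δ = min(1, ε/9)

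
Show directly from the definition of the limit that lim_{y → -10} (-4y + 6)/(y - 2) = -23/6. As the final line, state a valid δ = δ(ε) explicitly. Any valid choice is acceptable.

δ = min(6, 36ε)

Suppose ε > 0. We want δ > 0 with 0 < |y + 10| < δ ⇒ |(-4y + 6)/(y - 2) + 23/6| < ε.
Combining over a common denominator, (-4y + 6)/(y - 2) + 23/6 = [(-4y + 6)·(-12) − 46·(y - 2)] / [(-12)·(y - 2)] = 2(y + 10) / ((-12)(y - 2)).
So |(-4y + 6)/(y - 2) + 23/6| = 2|y + 10| / (12·|y − 2|).
Restrict δ ≤ 6. Then |y + 10| < 6 gives |y − 2| = |(y + 10) + (-12)| ≥ 12 − 6 = 6.
Hence |(-4y + 6)/(y - 2) + 23/6| < 2|y + 10|/(12·6) = (1/36)|y + 10|, which is < ε once |y + 10| < 36ε.
Take δ = min(6, 36ε). Then 0 < |y + 10| < δ forces both bounds, so |(-4y + 6)/(y - 2) + 23/6| < ε.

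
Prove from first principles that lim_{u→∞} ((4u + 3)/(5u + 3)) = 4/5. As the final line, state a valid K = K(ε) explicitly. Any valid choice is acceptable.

Suppose ε > 0. We seek K > 0 such that u > K implies |(4u + 3)/(5u + 3) − (4/5)| < ε.
(4u + 3)/(5u + 3) − (4/5) = (5(4u + 3) − 4(5u + 3)) / (5(5u + 3)) = 3/(5(5u + 3)).
For u > 0 we have 5u + 3 > 5u, so |(4u + 3)/(5u + 3) − (4/5)| = 3/(5(5u + 3)) < 3/(5·5u) = (3/25)/u.
Thus |(4u + 3)/(5u + 3) − (4/5)| < ε whenever u > (3/25)/ε.
Take K = (3/25)/ε. If u > K then |(4u + 3)/(5u + 3) − (4/5)| < (3/25)/u < ε.

K = (3/25)/ε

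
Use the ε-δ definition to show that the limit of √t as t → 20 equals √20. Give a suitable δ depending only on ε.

δ = min(20, √20·ε)

Suppose ε > 0. We want δ > 0 such that 0 < |t − 20| < δ implies |√t − √20| < ε.
Multiplying by the conjugate, |√t − √20| = |t − 20|/(√t + √20).
Restrict δ ≤ 20 so that |t − 20| < 20 forces t > 0, and then √t + √20 > √20.
Hence |√t − √20| < |t − 20|/√20, which is < ε once |t − 20| < √20·ε.
Take δ = min(20, √20·ε). If 0 < |t − 20| < δ then t > 0 and |√t − √20| < |t − 20|/√20 < ε.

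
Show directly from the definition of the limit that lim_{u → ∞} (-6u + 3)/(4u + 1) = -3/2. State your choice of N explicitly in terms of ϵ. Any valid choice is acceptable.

N = (9/8)/ϵ

Suppose ϵ > 0. We seek N > 0 such that u > N implies |(-6u + 3)/(4u + 1) + 3/2| < ϵ.
(-6u + 3)/(4u + 1) + 3/2 = (4(-6u + 3) − (-6)(4u + 1)) / (4(4u + 1)) = 18/(4(4u + 1)).
For u > 0 we have 4u + 1 > 4u, so |(-6u + 3)/(4u + 1) + 3/2| = 18/(4(4u + 1)) < 18/(4·4u) = (9/8)/u.
Thus |(-6u + 3)/(4u + 1) + 3/2| < ϵ whenever u > (9/8)/ϵ.
Take N = (9/8)/ϵ. If u > N then |(-6u + 3)/(4u + 1) + 3/2| < (9/8)/u < ϵ.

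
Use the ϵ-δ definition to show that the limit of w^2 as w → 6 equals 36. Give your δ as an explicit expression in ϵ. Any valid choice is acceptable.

δ = min(1, ϵ/13)

Let ϵ > 0. We seek δ > 0 with 0 < |w − 6| < δ ⇒ |w^2 − 36| < ϵ.
Factor: w^2 − 36 = (w − 6)(w + 6), so |w^2 − 36| = |w − 6|·|w + 6|.
Impose δ ≤ 1 so that |w| < 7; then |w + 6| ≤ 13.
Hence |w^2 − 36| ≤ 13|w − 6|, which is < ϵ once |w − 6| < ϵ/13.
Take δ = min(1, ϵ/13). If 0 < |w − 6| < δ then both bounds hold and |w^2 − 36| ≤ 13|w − 6| < 13·(ϵ/13) = ϵ.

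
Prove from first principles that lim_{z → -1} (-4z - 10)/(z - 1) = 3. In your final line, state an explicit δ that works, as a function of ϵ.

δ = min(1, (1/7)ϵ)

Let ϵ > 0. We want δ > 0 with 0 < |z + 1| < δ ⇒ |(-4z - 10)/(z - 1) − 3| < ϵ.
Combining over a common denominator, (-4z - 10)/(z - 1) − 3 = [(-4z - 10)·(-2) − (-6)·(z - 1)] / [(-2)·(z - 1)] = 14(z + 1) / ((-2)(z - 1)).
So |(-4z - 10)/(z - 1) − 3| = 14|z + 1| / (2·|z − 1|).
Require δ ≤ 1, so |z − 1| ≥ |-2| − |z + 1| > 2 − 1 = 1.
Hence |(-4z - 10)/(z - 1) − 3| < 14|z + 1|/(2·1) = 7|z + 1|, which is < ϵ once |z + 1| < (1/7)ϵ.
Take δ = min(1, (1/7)ϵ). Then 0 < |z + 1| < δ forces both bounds, so |(-4z - 10)/(z - 1) − 3| < ϵ.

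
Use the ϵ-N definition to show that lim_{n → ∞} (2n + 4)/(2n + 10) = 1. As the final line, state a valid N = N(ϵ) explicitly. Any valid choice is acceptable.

N = 3/ϵ

Let ϵ > 0. For n ≥ 1, |(2n + 4)/(2n + 10) − 1| = |-12|/(2(2n + 10)) = 12/(2(2n + 10)).
Since 2n + 10 ≥ 2n for n ≥ 1, this is ≤ 12/(2·2n) = 3/n.
So |(2n + 4)/(2n + 10) − 1| < ϵ whenever n > 3/ϵ.
Take N = 3/ϵ. If n > N then |(2n + 4)/(2n + 10) − 1| ≤ 3/n < ϵ.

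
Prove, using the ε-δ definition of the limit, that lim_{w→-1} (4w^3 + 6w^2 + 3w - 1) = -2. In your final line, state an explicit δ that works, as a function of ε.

Let ε > 0. We want δ > 0 such that 0 < |w + 1| < δ implies |(4w^3 + 6w^2 + 3w - 1) + 2| < ε.
(4w^3 + 6w^2 + 3w - 1) + 2 = 4w^3 + 6w^2 + 3w + 1 = (w + 1)(4w^2 + 2w + 1).
So |(4w^3 + 6w^2 + 3w - 1) + 2| = |w + 1|·|4w^2 + 2w + 1|.
Require δ ≤ 1. Then |w + 1| < 1 gives |w| < 2, and by the triangle inequality |4w^2 + 2w + 1| ≤ 4·2^2 + 2·2 + 1 = 21.
Hence |(4w^3 + 6w^2 + 3w - 1) + 2| ≤ 21|w + 1| < ε provided |w + 1| < ε/21.
Choosing δ = min(1, ε/21) ensures both conditions, hence |(4w^3 + 6w^2 + 3w - 1) + 2| < ε.

δ = min(1, ε/21)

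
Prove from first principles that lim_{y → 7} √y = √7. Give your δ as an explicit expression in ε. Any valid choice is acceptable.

δ = min(7, √7·ε)

Fix ε > 0. We want δ > 0 such that 0 < |y − 7| < δ implies |√y − √7| < ε.
Rationalise: √y − √7 = (y − 7)/(√y + √7), so |√y − √7| = |y − 7|/(√y + √7).
Restrict δ ≤ 7 so that |y − 7| < 7 forces y > 0, and then √y + √7 > √7.
Hence |√y − √7| < |y − 7|/√7, which is < ε once |y − 7| < √7·ε.
Take δ = min(7, √7·ε). If 0 < |y − 7| < δ then y > 0 and |√y − √7| < |y − 7|/√7 < ε.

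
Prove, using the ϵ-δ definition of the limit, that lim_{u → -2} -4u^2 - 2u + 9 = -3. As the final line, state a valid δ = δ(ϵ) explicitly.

δ = min(1, ϵ/18)

Suppose ϵ > 0. We want δ > 0 such that 0 < |u + 2| < δ implies |(-4u^2 - 2u + 9) + 3| < ϵ.
(-4u^2 - 2u + 9) + 3 = -4u^2 - 2u + 12 = (u + 2)(-4u + 6).
So |(-4u^2 - 2u + 9) + 3| = |u + 2|·|-4u + 6|.
Require δ ≤ 1. Then |u + 2| < 1 gives |u| < 3, and by the triangle inequality |-4u + 6| ≤ 4·3 + 6 = 18.
Hence |(-4u^2 - 2u + 9) + 3| ≤ 18|u + 2| < ϵ provided |u + 2| < ϵ/18.
Choosing δ = min(1, ϵ/18) ensures both conditions, hence |(-4u^2 - 2u + 9) + 3| < ϵ.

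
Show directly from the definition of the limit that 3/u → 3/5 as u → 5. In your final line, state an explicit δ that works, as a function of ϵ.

Suppose ϵ > 0. We seek δ > 0 such that 0 < |u − 5| < δ implies |3/u − (3/5)| < ϵ.
|3/u − (3/5)| = 3·|5 − u|/(5·|u|) = 3|u − 5|/(5|u|).
Require δ ≤ 5/2 so that |u| > 5 − 5/2 = 5/2, hence 5|u| > 25/2.
Then |3/u − (3/5)| < 3|u − 5|/(25/2), which is < ϵ when |u − 5| < (25/6)ϵ.
Take δ = min(5/2, (25/6)ϵ). Then 0 < |u − 5| < δ gives both |u − 5| < 5/2 and |u − 5| < (25/6)ϵ, so |3/u − (3/5)| < ϵ.

δ = min(5/2, (25/6)ϵ)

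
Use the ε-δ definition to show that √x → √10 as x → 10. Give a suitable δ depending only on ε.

δ = min(10, √10·ε)

Suppose ε > 0. We want δ > 0 such that 0 < |x − 10| < δ implies |√x − √10| < ε.
Rationalise: √x − √10 = (x − 10)/(√x + √10), so |√x − √10| = |x − 10|/(√x + √10).
Restrict δ ≤ 10 so that |x − 10| < 10 forces x > 0, and then √x + √10 > √10.
Hence |√x − √10| < |x − 10|/√10, which is < ε once |x − 10| < √10·ε.
Take δ = min(10, √10·ε). If 0 < |x − 10| < δ then x > 0 and |√x − √10| < |x − 10|/√10 < ε.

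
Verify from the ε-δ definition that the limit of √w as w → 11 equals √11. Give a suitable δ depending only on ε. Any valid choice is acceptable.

Let ε > 0. We want δ > 0 such that 0 < |w − 11| < δ implies |√w − √11| < ε.
Multiplying by the conjugate, |√w − √11| = |w − 11|/(√w + √11).
Restrict δ ≤ 11 so that |w − 11| < 11 forces w > 0, and then √w + √11 > √11.
Hence |√w − √11| < |w − 11|/√11, which is < ε once |w − 11| < √11·ε.
Take δ = min(11, √11·ε). If 0 < |w − 11| < δ then w > 0 and |√w − √11| < |w − 11|/√11 < ε.

δ = min(11, √11·ε)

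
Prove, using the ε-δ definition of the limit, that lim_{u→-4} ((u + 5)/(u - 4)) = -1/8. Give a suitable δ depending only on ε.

Suppose ε > 0. We want δ > 0 with 0 < |u + 4| < δ ⇒ |(u + 5)/(u - 4) + 1/8| < ε.
Combining over a common denominator, (u + 5)/(u - 4) + 1/8 = [(u + 5)·(-8) − 1·(u - 4)] / [(-8)·(u - 4)] = -9(u + 4) / ((-8)(u - 4)).
So |(u + 5)/(u - 4) + 1/8| = 9|u + 4| / (8·|u − 4|).
Require δ ≤ 4, so |u − 4| ≥ |-8| − |u + 4| > 8 − 4 = 4.
Hence |(u + 5)/(u - 4) + 1/8| < 9|u + 4|/(8·4) = (9/32)|u + 4|, which is < ε once |u + 4| < (32/9)ε.
Take δ = min(4, (32/9)ε). Then 0 < |u + 4| < δ forces both bounds, so |(u + 5)/(u - 4) + 1/8| < ε.

δ = min(4, (32/9)ε)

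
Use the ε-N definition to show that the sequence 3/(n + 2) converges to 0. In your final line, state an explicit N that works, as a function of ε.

N = 3/ε

Fix ε > 0. For n ≥ 1, |3/(n + 2) − 0| = 3/(n + 2) ≤ 3/n.
We need 3/n < ε, i.e. n > 3/ε.
Take N = 3/ε. If n > N then |3/(n + 2)| ≤ 3/n < ε.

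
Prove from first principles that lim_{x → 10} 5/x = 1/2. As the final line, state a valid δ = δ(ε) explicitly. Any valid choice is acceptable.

δ = min(5, 10ε)

Let ε > 0 be given. We seek δ > 0 such that 0 < |x − 10| < δ implies |5/x − (1/2)| < ε.
|5/x − (1/2)| = 5·|10 − x|/(10·|x|) = 5|x − 10|/(10|x|).
Restrict δ ≤ 5. Then |x − 10| < 5 gives |x| > 5, so 10|x| > 50.
Then |5/x − (1/2)| < 5|x − 10|/50, which is < ε when |x − 10| < 10ε.
Take δ = min(5, 10ε). Then 0 < |x − 10| < δ gives both |x − 10| < 5 and |x − 10| < 10ε, so |5/x − (1/2)| < ε.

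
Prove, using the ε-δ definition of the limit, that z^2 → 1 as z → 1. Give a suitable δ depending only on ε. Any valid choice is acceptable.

Fix ε > 0. We seek δ > 0 with 0 < |z − 1| < δ ⇒ |z^2 − 1| < ε.
Factor: z^2 − 1 = (z − 1)(z + 1), so |z^2 − 1| = |z − 1|·|z + 1|.
Restrict δ ≤ 1. Then |z − 1| < 1 gives |z| < 2, so by the triangle inequality |z + 1| ≤ 2 + 1 = 3.
Hence |z^2 − 1| ≤ 3|z − 1|, which is < ε once |z − 1| < ε/3.
Take δ = min(1, ε/3). If 0 < |z − 1| < δ then both bounds hold and |z^2 − 1| ≤ 3|z − 1| < 3·(ε/3) = ε.

δ = min(1, ε/3)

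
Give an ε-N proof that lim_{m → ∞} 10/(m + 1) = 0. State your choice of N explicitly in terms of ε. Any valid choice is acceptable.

Suppose ε > 0. For m ≥ 1, |10/(m + 1) − 0| = 10/(m + 1) ≤ 10/m.
We need 10/m < ε, i.e. m > 10/ε.
Take N = 10/ε. If m > N then |10/(m + 1)| ≤ 10/m < ε.

N = 10/ε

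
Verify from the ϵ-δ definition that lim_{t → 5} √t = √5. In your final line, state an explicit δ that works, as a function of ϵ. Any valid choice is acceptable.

Suppose ϵ > 0. We want δ > 0 such that 0 < |t − 5| < δ implies |√t − √5| < ϵ.
Multiplying by the conjugate, |√t − √5| = |t − 5|/(√t + √5).
Restrict δ ≤ 5 so that |t − 5| < 5 forces t > 0, and then √t + √5 > √5.
Hence |√t − √5| < |t − 5|/√5, which is < ϵ once |t − 5| < √5·ϵ.
Take δ = min(5, √5·ϵ). If 0 < |t − 5| < δ then t > 0 and |√t − √5| < |t − 5|/√5 < ϵ.

δ = min(5, √5·ϵ)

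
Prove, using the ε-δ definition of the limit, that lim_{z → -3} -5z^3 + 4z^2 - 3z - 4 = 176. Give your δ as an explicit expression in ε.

δ = min(1, ε/216)

Suppose ε > 0. We want δ > 0 such that 0 < |z + 3| < δ implies |(-5z^3 + 4z^2 - 3z - 4) − 176| < ε.
(-5z^3 + 4z^2 - 3z - 4) − 176 = -5z^3 + 4z^2 - 3z - 180 = (z + 3)(-5z^2 + 19z - 60).
So |(-5z^3 + 4z^2 - 3z - 4) − 176| = |z + 3|·|-5z^2 + 19z - 60|.
Require δ ≤ 1. Then |z + 3| < 1 gives |z| < 4, and by the triangle inequality |-5z^2 + 19z - 60| ≤ 5·4^2 + 19·4 + 60 = 216.
Hence |(-5z^3 + 4z^2 - 3z - 4) − 176| ≤ 216|z + 3| < ε provided |z + 3| < ε/216.
Take δ = min(1, ε/216). Then 0 < |z + 3| < δ gives both |z + 3| < 1 and |z + 3| < ε/216, so |(-5z^3 + 4z^2 - 3z - 4) − 176| < ε.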